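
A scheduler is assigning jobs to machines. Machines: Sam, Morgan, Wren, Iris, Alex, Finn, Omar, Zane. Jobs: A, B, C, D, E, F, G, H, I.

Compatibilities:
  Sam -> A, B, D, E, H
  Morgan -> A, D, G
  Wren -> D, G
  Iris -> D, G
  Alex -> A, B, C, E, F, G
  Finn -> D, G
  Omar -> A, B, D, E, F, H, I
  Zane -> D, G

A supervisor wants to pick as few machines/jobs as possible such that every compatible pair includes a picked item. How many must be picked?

6

The 6 edges Sam–H, Morgan–A, Wren–D, Iris–G, Alex–B, Omar–E form a matching, so any vertex cover needs at least 6 vertices (one per matched edge).
Conversely {Sam, Morgan, Alex, Omar, D, G} meets every edge and has exactly 6 vertices, so 6 is optimal.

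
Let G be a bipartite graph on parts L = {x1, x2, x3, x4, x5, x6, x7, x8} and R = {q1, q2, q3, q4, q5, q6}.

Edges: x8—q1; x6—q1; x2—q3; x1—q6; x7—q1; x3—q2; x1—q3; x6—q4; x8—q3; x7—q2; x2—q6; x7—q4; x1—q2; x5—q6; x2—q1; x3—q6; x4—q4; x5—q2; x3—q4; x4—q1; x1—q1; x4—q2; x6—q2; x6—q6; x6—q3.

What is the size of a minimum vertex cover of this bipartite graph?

A maximum matching has 5 edges (e.g. x1–q3, x2–q1, x3–q6, x4–q4, x5–q2).
By König's theorem the minimum vertex cover has the same size. One such cover is {q1, q2, q3, q4, q6}.

5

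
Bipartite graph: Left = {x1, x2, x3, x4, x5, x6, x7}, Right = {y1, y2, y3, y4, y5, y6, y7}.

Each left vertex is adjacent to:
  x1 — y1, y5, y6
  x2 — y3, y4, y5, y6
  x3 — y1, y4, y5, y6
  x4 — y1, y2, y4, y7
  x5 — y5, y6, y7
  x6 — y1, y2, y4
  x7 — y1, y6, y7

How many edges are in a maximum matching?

A valid assignment of size 7: x1-y5, x2-y3, x3-y4, x4-y1, x5-y6, x6-y2, x7-y7.
This saturates every left vertex, so 7 is the maximum.

7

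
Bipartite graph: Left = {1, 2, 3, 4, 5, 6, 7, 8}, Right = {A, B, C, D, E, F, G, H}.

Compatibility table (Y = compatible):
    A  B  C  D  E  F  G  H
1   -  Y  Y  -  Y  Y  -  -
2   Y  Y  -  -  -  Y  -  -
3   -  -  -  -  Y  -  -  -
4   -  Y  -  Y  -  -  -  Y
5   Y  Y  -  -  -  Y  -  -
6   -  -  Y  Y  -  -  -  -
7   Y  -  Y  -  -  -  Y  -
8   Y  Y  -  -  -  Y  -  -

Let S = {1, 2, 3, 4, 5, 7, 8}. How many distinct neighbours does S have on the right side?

The union of neighbours of {1, 2, 3, 4, 5, 7, 8} is {A, B, C, D, E, F, G, H}, which has 8 elements.
Since |N(S)| = 8 ≥ |S| = 7, Hall's condition holds for this subset.

8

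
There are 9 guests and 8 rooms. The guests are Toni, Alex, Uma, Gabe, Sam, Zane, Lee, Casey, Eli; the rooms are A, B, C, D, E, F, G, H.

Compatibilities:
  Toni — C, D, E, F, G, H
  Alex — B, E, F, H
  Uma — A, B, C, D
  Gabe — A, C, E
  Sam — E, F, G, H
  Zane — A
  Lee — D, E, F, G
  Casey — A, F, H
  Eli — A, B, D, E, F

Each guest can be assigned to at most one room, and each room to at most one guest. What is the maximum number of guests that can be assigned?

8

One maximum matching: Toni–G, Alex–B, Uma–C, Gabe–E, Sam–H, Zane–A, Lee–D, Casey–F.
The set {Toni, Alex, Uma, Gabe, Sam, Zane, Lee, Casey, Eli} has only 8 neighbours ({A, B, C, D, E, F, G, H}), so by Hall's theorem at most 8 of the 9 guests can be matched.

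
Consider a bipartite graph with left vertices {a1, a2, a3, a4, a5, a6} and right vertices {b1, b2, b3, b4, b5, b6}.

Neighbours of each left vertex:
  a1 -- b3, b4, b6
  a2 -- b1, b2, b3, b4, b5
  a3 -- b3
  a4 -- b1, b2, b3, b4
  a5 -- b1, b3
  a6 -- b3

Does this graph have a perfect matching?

The set {a3, a6} has only 1 neighbour ({b3}), so by Hall's theorem at most 5 of the 6 left vertices can be matched.
Hence no matching covers every left vertex.

No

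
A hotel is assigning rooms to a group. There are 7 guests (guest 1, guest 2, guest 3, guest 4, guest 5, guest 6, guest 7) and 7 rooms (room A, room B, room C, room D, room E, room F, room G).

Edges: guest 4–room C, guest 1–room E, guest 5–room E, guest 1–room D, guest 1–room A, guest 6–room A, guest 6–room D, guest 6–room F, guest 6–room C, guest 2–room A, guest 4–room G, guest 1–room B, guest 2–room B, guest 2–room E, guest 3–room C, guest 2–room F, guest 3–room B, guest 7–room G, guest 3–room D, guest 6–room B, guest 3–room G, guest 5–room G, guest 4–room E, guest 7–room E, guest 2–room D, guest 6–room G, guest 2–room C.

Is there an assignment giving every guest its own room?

A valid assignment of size 7: guest 1–room B, guest 2–room F, guest 3–room D, guest 4–room C, guest 5–room E, guest 6–room A, guest 7–room G.
Every guest is matched, so this is a perfect matching.

Yes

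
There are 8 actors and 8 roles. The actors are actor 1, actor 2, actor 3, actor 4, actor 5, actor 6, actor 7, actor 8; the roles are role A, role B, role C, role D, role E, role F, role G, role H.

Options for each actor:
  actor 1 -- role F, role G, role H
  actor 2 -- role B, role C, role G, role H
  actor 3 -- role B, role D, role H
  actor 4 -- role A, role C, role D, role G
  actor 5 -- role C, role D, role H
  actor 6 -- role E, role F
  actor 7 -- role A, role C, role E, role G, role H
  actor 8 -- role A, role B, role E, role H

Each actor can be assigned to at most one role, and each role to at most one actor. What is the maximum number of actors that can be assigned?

For example, pair actor 1→role F, actor 2→role H, actor 3→role D, actor 4→role A, actor 5→role C, actor 6→role E, actor 7→role G, actor 8→role B.
All 8 actors are matched, so no larger matching exists.

8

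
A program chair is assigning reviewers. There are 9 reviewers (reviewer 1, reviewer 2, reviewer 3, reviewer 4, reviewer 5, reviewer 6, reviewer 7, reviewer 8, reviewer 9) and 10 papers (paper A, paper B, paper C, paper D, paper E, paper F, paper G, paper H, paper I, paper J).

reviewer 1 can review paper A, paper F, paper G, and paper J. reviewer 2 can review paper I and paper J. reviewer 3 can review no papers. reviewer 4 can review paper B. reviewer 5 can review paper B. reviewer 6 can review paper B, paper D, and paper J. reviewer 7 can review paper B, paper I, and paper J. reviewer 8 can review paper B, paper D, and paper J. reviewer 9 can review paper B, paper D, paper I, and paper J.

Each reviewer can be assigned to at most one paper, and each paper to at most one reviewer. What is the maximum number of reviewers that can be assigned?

5

A valid assignment of size 5: reviewer 1–paper F, reviewer 2–paper J, reviewer 4–paper B, reviewer 6–paper D, reviewer 7–paper I.
The set {reviewer 2, reviewer 3, reviewer 4, reviewer 5, reviewer 6, reviewer 7, reviewer 8, reviewer 9} has only 4 neighbours ({paper B, paper D, paper I, paper J}), so by Hall's theorem at most 5 of the 9 reviewers can be matched.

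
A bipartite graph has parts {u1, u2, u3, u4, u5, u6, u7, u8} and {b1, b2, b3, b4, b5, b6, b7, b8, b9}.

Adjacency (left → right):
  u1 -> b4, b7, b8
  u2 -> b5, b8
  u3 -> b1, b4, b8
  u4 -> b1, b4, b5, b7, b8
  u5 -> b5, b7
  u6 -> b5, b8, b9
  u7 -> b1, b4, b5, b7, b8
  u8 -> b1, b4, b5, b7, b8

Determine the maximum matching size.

One maximum matching: u1–b7, u2–b8, u3–b4, u4–b1, u5–b5, u6–b9.
The set {u1, u2, u3, u4, u5, u7, u8} has only 5 neighbours ({b1, b4, b5, b7, b8}), so by Hall's theorem at most 6 of the 8 left vertices can be matched.

6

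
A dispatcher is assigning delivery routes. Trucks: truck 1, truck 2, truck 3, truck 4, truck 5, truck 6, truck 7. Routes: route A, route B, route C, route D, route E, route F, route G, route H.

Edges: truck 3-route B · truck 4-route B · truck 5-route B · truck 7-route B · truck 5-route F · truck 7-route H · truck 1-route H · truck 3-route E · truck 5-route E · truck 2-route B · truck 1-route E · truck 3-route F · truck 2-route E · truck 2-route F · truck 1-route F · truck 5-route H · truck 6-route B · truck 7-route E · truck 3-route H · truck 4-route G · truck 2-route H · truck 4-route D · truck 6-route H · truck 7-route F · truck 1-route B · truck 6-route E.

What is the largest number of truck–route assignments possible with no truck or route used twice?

One maximum matching: truck 1-route H, truck 2-route B, truck 3-route F, truck 4-route G, truck 5-route E.
The set {truck 1, truck 2, truck 3, truck 5, truck 6, truck 7} has only 4 neighbours ({route B, route E, route F, route H}), so by Hall's theorem at most 5 of the 7 trucks can be matched.

5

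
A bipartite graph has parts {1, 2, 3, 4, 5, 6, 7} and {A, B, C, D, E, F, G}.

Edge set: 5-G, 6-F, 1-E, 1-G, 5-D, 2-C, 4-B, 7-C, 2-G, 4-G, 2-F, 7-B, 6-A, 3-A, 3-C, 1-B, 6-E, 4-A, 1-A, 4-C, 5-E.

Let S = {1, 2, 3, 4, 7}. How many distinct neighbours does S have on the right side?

6

The union of neighbours of {1, 2, 3, 4, 7} is {A, B, C, E, F, G}, which has 6 elements.
Since |N(S)| = 6 ≥ |S| = 5, Hall's condition holds for this subset.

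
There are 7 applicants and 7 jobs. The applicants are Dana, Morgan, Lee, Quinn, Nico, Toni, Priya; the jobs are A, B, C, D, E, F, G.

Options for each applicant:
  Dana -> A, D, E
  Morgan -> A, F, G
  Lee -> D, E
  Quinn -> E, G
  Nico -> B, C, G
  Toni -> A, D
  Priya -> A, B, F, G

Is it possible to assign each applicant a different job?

Yes

A valid assignment of size 7: Dana→A, Morgan→F, Lee→E, Quinn→G, Nico→C, Toni→D, Priya→B.
All 7 applicants are covered.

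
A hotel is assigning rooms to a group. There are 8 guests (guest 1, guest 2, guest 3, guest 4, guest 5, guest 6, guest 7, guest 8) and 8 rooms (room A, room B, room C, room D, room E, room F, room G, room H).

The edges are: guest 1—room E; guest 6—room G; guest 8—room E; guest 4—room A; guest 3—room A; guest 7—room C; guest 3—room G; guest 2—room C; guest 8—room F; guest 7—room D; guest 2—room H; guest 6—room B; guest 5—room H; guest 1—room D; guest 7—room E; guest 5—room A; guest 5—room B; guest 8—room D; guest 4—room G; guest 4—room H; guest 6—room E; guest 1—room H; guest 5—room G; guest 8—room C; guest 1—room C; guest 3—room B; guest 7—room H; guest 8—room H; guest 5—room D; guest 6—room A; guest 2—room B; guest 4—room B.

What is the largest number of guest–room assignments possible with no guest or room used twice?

8

For example, pair guest 1-room H, guest 2-room C, guest 3-room G, guest 4-room B, guest 5-room A, guest 6-room E, guest 7-room D, guest 8-room F.
All 8 guests are matched, so no larger matching exists.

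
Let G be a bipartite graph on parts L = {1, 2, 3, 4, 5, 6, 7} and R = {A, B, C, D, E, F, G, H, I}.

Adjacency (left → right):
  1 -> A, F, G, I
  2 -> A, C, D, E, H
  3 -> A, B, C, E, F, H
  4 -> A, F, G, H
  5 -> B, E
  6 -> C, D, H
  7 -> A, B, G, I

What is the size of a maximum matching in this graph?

7

A valid assignment of size 7: 1-F, 2-E, 3-A, 4-G, 5-B, 6-C, 7-I.
All 7 left vertices are matched, so no larger matching exists.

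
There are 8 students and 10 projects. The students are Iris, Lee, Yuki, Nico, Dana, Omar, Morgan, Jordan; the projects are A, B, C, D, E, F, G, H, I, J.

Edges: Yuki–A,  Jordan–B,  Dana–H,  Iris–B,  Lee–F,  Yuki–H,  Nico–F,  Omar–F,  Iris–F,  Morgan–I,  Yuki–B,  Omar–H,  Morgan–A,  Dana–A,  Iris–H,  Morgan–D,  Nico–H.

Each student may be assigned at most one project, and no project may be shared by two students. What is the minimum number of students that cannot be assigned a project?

3

A valid assignment of size 5: Iris→B, Lee→F, Yuki→A, Nico→H, Morgan→I.
The set {Iris, Lee, Yuki, Nico, Dana, Omar, Jordan} has only 4 neighbours ({A, B, F, H}), so by Hall's theorem at most 5 of the 8 students can be matched.
That matches 5 of the 8, leaving 3 unmatched; no matching can do better.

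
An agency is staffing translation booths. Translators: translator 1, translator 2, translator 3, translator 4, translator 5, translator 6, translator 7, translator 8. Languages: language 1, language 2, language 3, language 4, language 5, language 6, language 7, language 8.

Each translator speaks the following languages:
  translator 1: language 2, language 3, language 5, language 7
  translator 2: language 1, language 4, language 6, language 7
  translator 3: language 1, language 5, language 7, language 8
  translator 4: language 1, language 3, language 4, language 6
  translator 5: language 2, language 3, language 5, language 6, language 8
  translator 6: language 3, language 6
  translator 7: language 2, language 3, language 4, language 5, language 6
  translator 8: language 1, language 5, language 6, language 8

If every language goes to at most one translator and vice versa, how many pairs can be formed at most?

A valid assignment of size 8: translator 1–language 5, translator 2–language 7, translator 3–language 1, translator 4–language 4, translator 5–language 2, translator 6–language 3, translator 7–language 6, translator 8–language 8.
This saturates every translator, so 8 is the maximum.

8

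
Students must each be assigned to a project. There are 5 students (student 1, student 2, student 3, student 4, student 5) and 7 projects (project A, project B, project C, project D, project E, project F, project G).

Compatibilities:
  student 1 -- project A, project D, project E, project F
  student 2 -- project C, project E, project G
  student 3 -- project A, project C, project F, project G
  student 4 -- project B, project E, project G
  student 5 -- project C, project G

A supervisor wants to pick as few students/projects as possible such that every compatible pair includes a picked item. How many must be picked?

5

A maximum matching has 5 edges (e.g. student 1–project F, student 2–project E, student 3–project A, student 4–project G, student 5–project C).
By König's theorem the minimum vertex cover has the same size. One such cover is {student 1, student 2, student 3, student 4, student 5}.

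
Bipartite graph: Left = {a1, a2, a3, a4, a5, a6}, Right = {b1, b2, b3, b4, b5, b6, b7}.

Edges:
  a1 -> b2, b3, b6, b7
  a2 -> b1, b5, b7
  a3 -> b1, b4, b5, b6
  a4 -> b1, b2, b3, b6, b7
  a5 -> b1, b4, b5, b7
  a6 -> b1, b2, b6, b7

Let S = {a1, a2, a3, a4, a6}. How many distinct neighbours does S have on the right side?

7

The union of neighbours of {a1, a2, a3, a4, a6} is {b1, b2, b3, b4, b5, b6, b7}, which has 7 elements.
Since |N(S)| = 7 ≥ |S| = 5, Hall's condition holds for this subset.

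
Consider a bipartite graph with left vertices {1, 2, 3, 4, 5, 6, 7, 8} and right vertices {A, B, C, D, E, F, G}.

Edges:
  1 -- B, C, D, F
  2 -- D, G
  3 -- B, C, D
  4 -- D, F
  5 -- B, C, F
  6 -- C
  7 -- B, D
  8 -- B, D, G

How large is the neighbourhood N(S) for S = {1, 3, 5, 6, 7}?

The union of neighbours of {1, 3, 5, 6, 7} is {B, C, D, F}, which has 4 elements.
Since |N(S)| = 4 < |S| = 5, Hall's condition fails for this subset.

4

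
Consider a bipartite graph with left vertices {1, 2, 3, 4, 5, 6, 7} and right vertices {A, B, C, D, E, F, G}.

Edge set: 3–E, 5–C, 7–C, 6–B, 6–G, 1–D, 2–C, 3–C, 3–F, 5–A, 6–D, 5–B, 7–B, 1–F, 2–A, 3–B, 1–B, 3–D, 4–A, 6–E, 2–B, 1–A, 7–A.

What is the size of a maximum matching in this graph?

One maximum matching: 1→D, 2→C, 3→F, 4→A, 5→B, 6→E.
The set {2, 4, 5, 7} has only 3 neighbours ({A, B, C}), so by Hall's theorem at most 6 of the 7 left vertices can be matched.

6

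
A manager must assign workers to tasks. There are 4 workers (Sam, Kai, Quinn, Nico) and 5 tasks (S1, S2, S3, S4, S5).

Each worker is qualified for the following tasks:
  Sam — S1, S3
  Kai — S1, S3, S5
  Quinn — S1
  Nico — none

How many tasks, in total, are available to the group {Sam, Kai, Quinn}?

3

The union of neighbours of {Sam, Kai, Quinn} is {S1, S3, S5}, which has 3 elements.
Since |N(S)| = 3 ≥ |S| = 3, Hall's condition holds for this subset.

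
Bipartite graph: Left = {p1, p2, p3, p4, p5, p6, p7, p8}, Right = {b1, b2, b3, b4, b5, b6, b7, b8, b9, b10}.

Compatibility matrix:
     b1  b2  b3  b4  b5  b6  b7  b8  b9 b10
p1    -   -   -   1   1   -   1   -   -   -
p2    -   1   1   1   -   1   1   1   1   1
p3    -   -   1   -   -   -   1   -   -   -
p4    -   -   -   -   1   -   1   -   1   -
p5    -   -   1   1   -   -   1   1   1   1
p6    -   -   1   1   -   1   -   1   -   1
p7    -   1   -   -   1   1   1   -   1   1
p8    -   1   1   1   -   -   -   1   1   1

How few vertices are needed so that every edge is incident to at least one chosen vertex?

The 8 edges p1–b4, p2–b7, p3–b3, p4–b9, p5–b10, p6–b6, p7–b5, p8–b8 form a matching, so any vertex cover needs at least 8 vertices (one per matched edge).
Conversely {p1, p2, p3, p4, p5, p6, p7, p8} meets every edge and has exactly 8 vertices, so 8 is optimal.

8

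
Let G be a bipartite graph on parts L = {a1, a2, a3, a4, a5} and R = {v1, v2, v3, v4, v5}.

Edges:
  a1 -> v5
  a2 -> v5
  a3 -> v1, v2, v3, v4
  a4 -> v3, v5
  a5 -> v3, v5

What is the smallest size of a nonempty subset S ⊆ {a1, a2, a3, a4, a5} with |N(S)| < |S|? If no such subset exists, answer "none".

Take S = {a1, a2}. Its neighbourhood is {v5}, so |N(S)| = 1 < |S| = 2.
No single vertex violates Hall's condition since each has at least one neighbour, so 2 is the minimum.

2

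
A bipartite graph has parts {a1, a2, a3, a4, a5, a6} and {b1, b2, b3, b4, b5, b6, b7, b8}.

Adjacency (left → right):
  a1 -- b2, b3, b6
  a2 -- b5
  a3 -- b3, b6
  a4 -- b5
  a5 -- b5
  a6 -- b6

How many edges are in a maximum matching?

4

One maximum matching: a1–b2, a2–b5, a3–b3, a6–b6.
The set {a2, a4, a5} has only 1 neighbour ({b5}), so by Hall's theorem at most 4 of the 6 left vertices can be matched.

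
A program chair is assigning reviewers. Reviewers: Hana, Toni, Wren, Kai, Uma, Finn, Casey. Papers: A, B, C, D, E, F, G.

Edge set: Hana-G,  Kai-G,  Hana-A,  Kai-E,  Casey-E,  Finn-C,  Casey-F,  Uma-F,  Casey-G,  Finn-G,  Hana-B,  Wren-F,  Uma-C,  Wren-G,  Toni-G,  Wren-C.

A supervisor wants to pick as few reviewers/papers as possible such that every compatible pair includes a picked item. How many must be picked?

5

{Hana, C, E, F, G} is a vertex cover of size 5: every edge has an endpoint in this set.
No smaller cover exists because Hana–B, Toni–G, Wren–C, Kai–E, Uma–F is a matching of size 5, and a cover must include an endpoint of each of these disjoint edges (König's theorem).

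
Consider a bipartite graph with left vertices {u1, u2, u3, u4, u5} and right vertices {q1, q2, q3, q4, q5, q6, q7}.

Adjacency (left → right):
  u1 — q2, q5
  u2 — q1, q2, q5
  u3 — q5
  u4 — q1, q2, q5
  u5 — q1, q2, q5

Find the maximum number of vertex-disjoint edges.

For example, pair u1-q2, u2-q1, u3-q5.
The set {u1, u2, u3, u4, u5} has only 3 neighbours ({q1, q2, q5}), so by Hall's theorem at most 3 of the 5 left vertices can be matched.

3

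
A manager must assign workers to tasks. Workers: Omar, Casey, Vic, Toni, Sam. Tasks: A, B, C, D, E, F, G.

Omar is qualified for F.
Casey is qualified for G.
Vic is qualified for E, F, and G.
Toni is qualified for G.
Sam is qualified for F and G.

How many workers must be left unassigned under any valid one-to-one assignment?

One maximum matching: Omar→F, Casey→G, Vic→E.
The set {Omar, Casey, Toni, Sam} has only 2 neighbours ({F, G}), so by Hall's theorem at most 3 of the 5 workers can be matched.
That matches 3 of the 5, leaving 2 unmatched; no matching can do better.

2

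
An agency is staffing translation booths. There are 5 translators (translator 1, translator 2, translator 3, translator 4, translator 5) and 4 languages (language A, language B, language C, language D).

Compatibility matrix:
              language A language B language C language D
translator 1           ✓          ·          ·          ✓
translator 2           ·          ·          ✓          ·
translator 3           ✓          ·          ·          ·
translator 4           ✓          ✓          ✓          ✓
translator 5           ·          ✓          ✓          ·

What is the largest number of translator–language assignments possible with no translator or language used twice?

4

A valid assignment of size 4: translator 1–language D, translator 2–language C, translator 3–language A, translator 4–language B.
The set {translator 1, translator 2, translator 3, translator 4, translator 5} has only 4 neighbours ({language A, language B, language C, language D}), so by Hall's theorem at most 4 of the 5 translators can be matched.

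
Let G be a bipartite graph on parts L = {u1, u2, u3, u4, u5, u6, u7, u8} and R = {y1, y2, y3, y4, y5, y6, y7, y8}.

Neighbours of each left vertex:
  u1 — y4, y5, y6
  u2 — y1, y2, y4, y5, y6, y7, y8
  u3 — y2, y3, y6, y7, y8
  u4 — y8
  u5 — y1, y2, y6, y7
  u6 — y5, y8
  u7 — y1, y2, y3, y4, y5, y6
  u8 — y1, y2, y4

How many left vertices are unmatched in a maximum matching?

One maximum matching: u1–y4, u2–y6, u3–y2, u4–y8, u5–y7, u6–y5, u7–y3, u8–y1.
This saturates every left vertex, so 8 is the maximum.
That matches 8 of the 8, leaving 0 unmatched; no matching can do better.

0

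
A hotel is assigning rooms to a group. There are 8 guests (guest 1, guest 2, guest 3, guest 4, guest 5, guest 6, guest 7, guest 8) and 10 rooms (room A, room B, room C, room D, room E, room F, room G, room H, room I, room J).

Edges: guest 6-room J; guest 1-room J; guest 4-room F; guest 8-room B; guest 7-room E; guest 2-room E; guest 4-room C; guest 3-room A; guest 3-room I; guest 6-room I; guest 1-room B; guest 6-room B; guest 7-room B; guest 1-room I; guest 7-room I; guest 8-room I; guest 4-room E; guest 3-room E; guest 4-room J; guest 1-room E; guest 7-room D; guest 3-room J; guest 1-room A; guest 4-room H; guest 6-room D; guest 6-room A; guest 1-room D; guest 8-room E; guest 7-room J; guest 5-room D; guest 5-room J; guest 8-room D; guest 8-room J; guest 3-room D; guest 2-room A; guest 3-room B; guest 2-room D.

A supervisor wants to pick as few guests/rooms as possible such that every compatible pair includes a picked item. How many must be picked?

7

The 7 edges guest 1–room A, guest 2–room E, guest 3–room B, guest 4–room C, guest 5–room D, guest 6–room J, guest 7–room I form a matching, so any vertex cover needs at least 7 vertices (one per matched edge).
Conversely {guest 4, room A, room B, room D, room E, room I, room J} meets every edge and has exactly 7 vertices, so 7 is optimal.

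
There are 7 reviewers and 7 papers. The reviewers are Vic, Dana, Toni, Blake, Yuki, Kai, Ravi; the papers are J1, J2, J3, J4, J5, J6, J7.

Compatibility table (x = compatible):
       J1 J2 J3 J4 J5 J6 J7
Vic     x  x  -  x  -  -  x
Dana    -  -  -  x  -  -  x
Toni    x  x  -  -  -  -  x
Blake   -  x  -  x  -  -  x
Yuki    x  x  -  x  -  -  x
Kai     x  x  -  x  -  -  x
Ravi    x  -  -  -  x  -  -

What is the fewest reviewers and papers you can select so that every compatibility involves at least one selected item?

{Ravi, J1, J2, J4, J7} is a vertex cover of size 5: every edge has an endpoint in this set.
No smaller cover exists because Vic–J2, Dana–J4, Toni–J1, Blake–J7, Ravi–J5 is a matching of size 5, and a cover must include an endpoint of each of these disjoint edges (König's theorem).

5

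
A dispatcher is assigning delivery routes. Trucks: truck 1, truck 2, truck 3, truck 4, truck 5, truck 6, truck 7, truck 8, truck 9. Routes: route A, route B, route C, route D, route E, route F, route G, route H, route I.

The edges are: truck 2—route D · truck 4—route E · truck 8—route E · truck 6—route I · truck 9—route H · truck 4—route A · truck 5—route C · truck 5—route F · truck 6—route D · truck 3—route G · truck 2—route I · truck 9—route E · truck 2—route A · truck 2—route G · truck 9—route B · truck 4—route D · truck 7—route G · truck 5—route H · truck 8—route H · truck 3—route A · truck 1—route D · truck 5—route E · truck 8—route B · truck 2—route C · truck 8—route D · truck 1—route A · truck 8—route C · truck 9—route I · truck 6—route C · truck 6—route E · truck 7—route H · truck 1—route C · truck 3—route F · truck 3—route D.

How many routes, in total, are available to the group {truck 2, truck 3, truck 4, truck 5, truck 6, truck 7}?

8

The union of neighbours of {truck 2, truck 3, truck 4, truck 5, truck 6, truck 7} is {route A, route C, route D, route E, route F, route G, route H, route I}, which has 8 elements.
Since |N(S)| = 8 ≥ |S| = 6, Hall's condition holds for this subset.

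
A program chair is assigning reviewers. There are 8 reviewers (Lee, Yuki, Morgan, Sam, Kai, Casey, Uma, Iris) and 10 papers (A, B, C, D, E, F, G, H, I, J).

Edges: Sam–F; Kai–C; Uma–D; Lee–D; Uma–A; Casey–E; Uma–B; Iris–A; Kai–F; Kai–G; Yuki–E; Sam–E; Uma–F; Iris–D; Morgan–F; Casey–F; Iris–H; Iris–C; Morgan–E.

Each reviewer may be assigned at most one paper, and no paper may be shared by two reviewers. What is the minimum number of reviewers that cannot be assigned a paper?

2

For example, pair Lee→D, Yuki→E, Morgan→F, Kai→G, Uma→B, Iris→C.
The set {Yuki, Morgan, Sam, Casey} has only 2 neighbours ({E, F}), so by Hall's theorem at most 6 of the 8 reviewers can be matched.
That matches 6 of the 8, leaving 2 unmatched; no matching can do better.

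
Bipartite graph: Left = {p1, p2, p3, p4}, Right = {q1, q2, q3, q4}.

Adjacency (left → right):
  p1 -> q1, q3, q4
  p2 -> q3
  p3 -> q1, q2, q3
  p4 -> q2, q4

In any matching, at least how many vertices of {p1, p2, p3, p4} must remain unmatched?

A valid assignment of size 4: p1→q4, p2→q3, p3→q1, p4→q2.
All 4 left vertices are matched, so no larger matching exists.
That matches 4 of the 4, leaving 0 unmatched; no matching can do better.

0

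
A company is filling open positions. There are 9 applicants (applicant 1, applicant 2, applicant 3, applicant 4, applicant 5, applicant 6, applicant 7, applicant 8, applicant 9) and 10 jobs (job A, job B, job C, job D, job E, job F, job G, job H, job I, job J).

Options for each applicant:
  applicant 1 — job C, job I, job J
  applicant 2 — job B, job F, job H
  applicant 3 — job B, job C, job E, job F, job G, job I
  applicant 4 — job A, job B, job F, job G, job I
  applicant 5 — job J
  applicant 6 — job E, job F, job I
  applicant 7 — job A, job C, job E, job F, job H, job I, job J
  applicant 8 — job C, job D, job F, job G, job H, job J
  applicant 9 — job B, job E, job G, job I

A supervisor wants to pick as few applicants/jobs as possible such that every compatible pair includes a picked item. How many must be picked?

9

A maximum matching has 9 edges (e.g. applicant 1–job C, applicant 2–job B, applicant 3–job I, applicant 4–job F, applicant 5–job J, applicant 6–job E, applicant 7–job H, applicant 8–job D, applicant 9–job G).
By König's theorem the minimum vertex cover has the same size. One such cover is {applicant 1, applicant 2, applicant 3, applicant 4, applicant 5, applicant 6, applicant 7, applicant 8, applicant 9}.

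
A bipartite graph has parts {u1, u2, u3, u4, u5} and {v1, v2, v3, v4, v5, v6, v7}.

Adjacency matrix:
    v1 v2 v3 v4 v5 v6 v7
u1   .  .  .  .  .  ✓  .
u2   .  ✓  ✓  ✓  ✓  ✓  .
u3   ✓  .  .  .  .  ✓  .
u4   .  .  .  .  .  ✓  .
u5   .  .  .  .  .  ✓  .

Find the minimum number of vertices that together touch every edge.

3

The 3 edges u1–v6, u2–v3, u3–v1 form a matching, so any vertex cover needs at least 3 vertices (one per matched edge).
Conversely {u2, u3, v6} meets every edge and has exactly 3 vertices, so 3 is optimal.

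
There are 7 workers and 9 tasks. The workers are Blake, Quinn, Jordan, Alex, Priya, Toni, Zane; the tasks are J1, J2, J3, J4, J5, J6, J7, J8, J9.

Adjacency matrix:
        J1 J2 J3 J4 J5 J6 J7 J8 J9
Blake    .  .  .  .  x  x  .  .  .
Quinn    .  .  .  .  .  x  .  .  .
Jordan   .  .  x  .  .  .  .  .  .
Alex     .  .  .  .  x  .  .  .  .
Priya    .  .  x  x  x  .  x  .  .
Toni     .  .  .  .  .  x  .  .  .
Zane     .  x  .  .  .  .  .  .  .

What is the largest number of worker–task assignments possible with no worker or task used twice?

A valid assignment of size 5: Blake→J5, Quinn→J6, Jordan→J3, Priya→J7, Zane→J2.
The set {Blake, Quinn, Alex, Toni} has only 2 neighbours ({J5, J6}), so by Hall's theorem at most 5 of the 7 workers can be matched.

5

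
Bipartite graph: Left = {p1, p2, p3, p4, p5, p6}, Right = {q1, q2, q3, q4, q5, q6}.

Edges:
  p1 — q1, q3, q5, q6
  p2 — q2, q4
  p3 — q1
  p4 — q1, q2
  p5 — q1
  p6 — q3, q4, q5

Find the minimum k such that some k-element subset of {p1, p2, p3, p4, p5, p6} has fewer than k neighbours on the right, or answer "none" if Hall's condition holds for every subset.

Take S = {p3, p5}. Its neighbourhood is {q1}, so |N(S)| = 1 < |S| = 2.
No single vertex violates Hall's condition since each has at least one neighbour, so 2 is the minimum.

2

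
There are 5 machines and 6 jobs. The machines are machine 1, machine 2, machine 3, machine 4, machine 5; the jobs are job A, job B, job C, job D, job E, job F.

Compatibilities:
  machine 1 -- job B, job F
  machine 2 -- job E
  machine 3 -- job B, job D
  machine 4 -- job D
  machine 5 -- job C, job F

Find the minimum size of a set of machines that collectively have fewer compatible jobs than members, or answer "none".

none

A matching saturating every machine exists, for instance machine 1→job F, machine 2→job E, machine 3→job B, machine 4→job D, machine 5→job C.
By Hall's marriage theorem, this means |N(S)| ≥ |S| for every subset S, so no violating subset exists.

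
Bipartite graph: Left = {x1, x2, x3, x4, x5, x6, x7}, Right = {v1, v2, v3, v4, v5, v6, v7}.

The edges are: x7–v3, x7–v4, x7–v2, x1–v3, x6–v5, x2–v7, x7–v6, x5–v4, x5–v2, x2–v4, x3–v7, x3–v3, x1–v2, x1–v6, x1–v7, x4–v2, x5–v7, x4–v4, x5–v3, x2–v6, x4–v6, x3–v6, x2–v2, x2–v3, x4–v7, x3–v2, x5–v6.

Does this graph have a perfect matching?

No

The set {x1, x2, x3, x4, x5, x7} has only 5 neighbours ({v2, v3, v4, v6, v7}), so by Hall's theorem at most 6 of the 7 left vertices can be matched.
Hence no matching covers every left vertex.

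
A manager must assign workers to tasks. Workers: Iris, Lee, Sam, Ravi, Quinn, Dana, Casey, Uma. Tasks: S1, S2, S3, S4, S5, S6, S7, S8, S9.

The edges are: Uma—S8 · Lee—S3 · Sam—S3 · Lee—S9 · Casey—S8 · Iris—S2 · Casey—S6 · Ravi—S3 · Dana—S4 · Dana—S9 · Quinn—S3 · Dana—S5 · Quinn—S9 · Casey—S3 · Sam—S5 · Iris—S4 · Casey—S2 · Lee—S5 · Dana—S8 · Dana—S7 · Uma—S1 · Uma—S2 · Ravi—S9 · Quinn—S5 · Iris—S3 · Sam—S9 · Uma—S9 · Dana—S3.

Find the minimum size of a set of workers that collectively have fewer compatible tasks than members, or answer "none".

4

Take S = {Lee, Sam, Ravi, Quinn}. Its neighbourhood is {S3, S5, S9}, so |N(S)| = 3 < |S| = 4.
Every subset of size less than 4 has at least as many neighbours as members, so 4 is the minimum.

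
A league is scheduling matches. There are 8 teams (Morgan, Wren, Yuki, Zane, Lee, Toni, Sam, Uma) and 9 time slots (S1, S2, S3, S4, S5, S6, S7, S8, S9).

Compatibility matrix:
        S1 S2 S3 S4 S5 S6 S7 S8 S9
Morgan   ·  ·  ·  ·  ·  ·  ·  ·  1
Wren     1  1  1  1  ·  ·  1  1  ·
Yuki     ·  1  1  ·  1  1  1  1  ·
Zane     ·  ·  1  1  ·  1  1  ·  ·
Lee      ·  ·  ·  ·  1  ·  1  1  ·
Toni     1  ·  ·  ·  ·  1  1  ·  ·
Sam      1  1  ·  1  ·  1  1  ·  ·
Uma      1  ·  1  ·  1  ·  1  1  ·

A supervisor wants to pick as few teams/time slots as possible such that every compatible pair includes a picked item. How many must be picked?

8

{Morgan, Wren, Yuki, Zane, Lee, Toni, Sam, Uma} is a vertex cover of size 8: every edge has an endpoint in this set.
No smaller cover exists because Morgan–S9, Wren–S2, Yuki–S3, Zane–S4, Lee–S8, Toni–S1, Sam–S6, Uma–S7 is a matching of size 8, and a cover must include an endpoint of each of these disjoint edges (König's theorem).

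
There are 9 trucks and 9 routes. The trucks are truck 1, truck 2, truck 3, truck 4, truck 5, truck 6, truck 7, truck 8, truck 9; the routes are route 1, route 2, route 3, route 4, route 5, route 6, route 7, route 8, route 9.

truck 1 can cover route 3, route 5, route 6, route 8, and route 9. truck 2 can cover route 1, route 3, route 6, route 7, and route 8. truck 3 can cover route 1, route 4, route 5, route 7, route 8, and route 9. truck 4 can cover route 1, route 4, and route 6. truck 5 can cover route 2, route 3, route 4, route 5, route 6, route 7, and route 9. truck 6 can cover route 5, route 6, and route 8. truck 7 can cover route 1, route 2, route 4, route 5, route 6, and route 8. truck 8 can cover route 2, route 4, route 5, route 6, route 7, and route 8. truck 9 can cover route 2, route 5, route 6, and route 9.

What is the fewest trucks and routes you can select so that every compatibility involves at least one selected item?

{truck 1, truck 2, truck 3, truck 4, truck 5, truck 6, truck 7, truck 8, truck 9} is a vertex cover of size 9: every edge has an endpoint in this set.
No smaller cover exists because truck 1–route 3, truck 2–route 1, truck 3–route 9, truck 4–route 6, truck 5–route 7, truck 6–route 5, truck 7–route 4, truck 8–route 8, truck 9–route 2 is a matching of size 9, and a cover must include an endpoint of each of these disjoint edges (König's theorem).

9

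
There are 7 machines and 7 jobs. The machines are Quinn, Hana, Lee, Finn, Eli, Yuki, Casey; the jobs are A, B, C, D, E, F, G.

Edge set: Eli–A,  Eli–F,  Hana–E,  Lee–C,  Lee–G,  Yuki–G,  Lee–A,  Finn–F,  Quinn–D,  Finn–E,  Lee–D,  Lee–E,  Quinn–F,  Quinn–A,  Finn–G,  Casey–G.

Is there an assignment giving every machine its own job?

The set {Yuki, Casey} has only 1 neighbour ({G}), so by Hall's theorem at most 6 of the 7 machines can be matched.
Hence no matching covers every machine.

No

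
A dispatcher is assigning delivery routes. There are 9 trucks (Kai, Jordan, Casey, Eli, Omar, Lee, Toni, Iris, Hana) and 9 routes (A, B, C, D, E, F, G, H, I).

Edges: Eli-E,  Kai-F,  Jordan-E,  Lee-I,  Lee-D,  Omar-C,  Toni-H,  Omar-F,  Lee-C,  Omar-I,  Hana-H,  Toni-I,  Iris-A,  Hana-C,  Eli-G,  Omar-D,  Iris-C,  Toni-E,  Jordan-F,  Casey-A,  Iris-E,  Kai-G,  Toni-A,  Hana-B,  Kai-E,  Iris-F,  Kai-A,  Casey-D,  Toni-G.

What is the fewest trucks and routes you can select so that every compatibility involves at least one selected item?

9

{Kai, Jordan, Casey, Eli, Omar, Lee, Toni, Iris, Hana} is a vertex cover of size 9: every edge has an endpoint in this set.
No smaller cover exists because Kai–A, Jordan–F, Casey–D, Eli–G, Omar–C, Lee–I, Toni–H, Iris–E, Hana–B is a matching of size 9, and a cover must include an endpoint of each of these disjoint edges (König's theorem).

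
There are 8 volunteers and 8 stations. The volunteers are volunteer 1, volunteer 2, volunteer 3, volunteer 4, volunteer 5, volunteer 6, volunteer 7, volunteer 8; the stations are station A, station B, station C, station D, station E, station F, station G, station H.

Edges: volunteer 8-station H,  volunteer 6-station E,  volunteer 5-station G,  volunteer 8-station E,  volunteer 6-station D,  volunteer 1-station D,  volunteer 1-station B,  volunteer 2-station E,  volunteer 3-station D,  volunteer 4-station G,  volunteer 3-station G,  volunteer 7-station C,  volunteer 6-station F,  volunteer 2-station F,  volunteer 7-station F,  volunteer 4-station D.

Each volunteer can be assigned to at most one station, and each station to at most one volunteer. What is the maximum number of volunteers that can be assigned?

A valid assignment of size 7: volunteer 1–station B, volunteer 2–station E, volunteer 3–station G, volunteer 4–station D, volunteer 6–station F, volunteer 7–station C, volunteer 8–station H.
The set {volunteer 3, volunteer 4, volunteer 5} has only 2 neighbours ({station D, station G}), so by Hall's theorem at most 7 of the 8 volunteers can be matched.

7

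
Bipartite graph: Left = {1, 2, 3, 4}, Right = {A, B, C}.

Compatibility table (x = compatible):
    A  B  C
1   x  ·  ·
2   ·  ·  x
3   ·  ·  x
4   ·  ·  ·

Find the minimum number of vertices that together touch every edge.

2

A maximum matching has 2 edges (e.g. 1–A, 2–C).
By König's theorem the minimum vertex cover has the same size. One such cover is {1, C}.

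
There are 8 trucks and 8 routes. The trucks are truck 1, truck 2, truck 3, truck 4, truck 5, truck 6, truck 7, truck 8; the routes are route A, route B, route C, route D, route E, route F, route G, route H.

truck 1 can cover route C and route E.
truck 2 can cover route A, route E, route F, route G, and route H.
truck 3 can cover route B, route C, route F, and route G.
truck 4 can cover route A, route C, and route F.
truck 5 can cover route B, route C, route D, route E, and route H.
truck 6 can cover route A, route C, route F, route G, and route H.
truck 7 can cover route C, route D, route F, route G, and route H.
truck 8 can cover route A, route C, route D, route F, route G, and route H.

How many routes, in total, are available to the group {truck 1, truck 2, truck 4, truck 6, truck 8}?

The union of neighbours of {truck 1, truck 2, truck 4, truck 6, truck 8} is {route A, route C, route D, route E, route F, route G, route H}, which has 7 elements.
Since |N(S)| = 7 ≥ |S| = 5, Hall's condition holds for this subset.

7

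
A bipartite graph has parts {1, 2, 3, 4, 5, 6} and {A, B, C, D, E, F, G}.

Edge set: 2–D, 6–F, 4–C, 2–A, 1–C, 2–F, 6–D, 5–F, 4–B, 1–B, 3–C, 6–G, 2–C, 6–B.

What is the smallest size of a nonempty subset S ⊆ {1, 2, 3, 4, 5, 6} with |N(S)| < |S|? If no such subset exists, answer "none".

Take S = {1, 3, 4}. Its neighbourhood is {B, C}, so |N(S)| = 2 < |S| = 3.
Every subset of size less than 3 has at least as many neighbours as members, so 3 is the minimum.

3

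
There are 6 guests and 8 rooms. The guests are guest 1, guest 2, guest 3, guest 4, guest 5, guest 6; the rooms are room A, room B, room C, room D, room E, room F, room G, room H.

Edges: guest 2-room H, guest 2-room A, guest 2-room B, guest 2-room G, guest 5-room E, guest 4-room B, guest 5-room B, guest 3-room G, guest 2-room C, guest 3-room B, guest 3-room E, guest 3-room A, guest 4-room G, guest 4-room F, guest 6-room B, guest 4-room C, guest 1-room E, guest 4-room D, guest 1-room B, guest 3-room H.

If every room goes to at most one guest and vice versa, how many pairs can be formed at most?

For example, pair guest 1–room B, guest 2–room C, guest 3–room A, guest 4–room D, guest 5–room E.
The set {guest 1, guest 5, guest 6} has only 2 neighbours ({room B, room E}), so by Hall's theorem at most 5 of the 6 guests can be matched.

5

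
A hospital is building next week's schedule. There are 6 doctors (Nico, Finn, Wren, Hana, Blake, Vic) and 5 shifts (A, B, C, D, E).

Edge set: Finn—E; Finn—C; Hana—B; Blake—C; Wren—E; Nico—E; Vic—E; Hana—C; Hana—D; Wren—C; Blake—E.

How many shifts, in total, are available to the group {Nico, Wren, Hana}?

4

The union of neighbours of {Nico, Wren, Hana} is {B, C, D, E}, which has 4 elements.
Since |N(S)| = 4 ≥ |S| = 3, Hall's condition holds for this subset.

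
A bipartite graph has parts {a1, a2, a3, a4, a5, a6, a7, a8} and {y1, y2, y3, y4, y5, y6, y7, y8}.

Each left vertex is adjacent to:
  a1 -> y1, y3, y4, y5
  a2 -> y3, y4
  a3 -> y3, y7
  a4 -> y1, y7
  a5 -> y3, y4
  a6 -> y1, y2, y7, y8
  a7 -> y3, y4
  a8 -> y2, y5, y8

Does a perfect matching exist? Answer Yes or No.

The set {a2, a5, a7} has only 2 neighbours ({y3, y4}), so by Hall's theorem at most 7 of the 8 left vertices can be matched.
Hence no matching covers every left vertex.

No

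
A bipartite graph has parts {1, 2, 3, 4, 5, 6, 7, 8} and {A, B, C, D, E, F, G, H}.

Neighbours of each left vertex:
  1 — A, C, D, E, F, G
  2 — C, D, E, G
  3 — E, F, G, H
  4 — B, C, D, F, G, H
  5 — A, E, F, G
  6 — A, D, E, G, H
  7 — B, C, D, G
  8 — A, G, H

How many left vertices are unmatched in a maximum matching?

0

One maximum matching: 1–E, 2–D, 3–H, 4–B, 5–F, 6–A, 7–C, 8–G.
This saturates every left vertex, so 8 is the maximum.
That matches 8 of the 8, leaving 0 unmatched; no matching can do better.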